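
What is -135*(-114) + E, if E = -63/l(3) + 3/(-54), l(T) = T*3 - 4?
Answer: 1383961/90 ≈ 15377.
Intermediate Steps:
l(T) = -4 + 3*T (l(T) = 3*T - 4 = -4 + 3*T)
E = -1139/90 (E = -63/(-4 + 3*3) + 3/(-54) = -63/(-4 + 9) + 3*(-1/54) = -63/5 - 1/18 = -1139/90 ≈ -12.656)
-135*(-114) + E = -135*(-114) - 1139/90 = 15390 - 1139/90 = 1383961/90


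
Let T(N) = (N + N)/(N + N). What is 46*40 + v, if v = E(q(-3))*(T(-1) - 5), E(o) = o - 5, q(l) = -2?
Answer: 1868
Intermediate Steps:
T(N) = 1 (T(N) = (2*N)/((2*N)) = (2*N)*(1/(2*N)) = 1)
E(o) = -5 + o
v = 28 (v = (-5 - 2)*(1 - 5) = -7*(-4) = 28)
46*40 + v = 46*40 + 28 = 1840 + 28 = 1868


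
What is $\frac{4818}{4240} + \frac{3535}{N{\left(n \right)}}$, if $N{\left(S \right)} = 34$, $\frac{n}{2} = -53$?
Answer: $\frac{3788053}{36040} \approx 105.11$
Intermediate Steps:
$n = -106$ ($n = 2 \left(-53\right) = -106$)
$\frac{4818}{4240} + \frac{3535}{N{\left(n \right)}} = \frac{4818}{4240} + \frac{3535}{34} = 4818 \cdot \frac{1}{4240} + 3535 \cdot \frac{1}{34} = \frac{2409}{2120} + \frac{3535}{34} = \frac{3788053}{36040}$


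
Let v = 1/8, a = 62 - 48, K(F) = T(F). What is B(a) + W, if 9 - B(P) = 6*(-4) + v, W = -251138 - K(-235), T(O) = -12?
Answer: -2008745/8 ≈ -2.5109e+5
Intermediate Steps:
K(F) = -12
W = -251126 (W = -251138 - 1*(-12) = -251138 + 12 = -251126)
a = 14
v = 1/8 ≈ 0.12500
B(P) = 263/8 (B(P) = 9 - (6*(-4) + 1/8) = 9 - (-24 + 1/8) = 9 - 1*(-191/8) = 9 + 191/8 = 263/8)
B(a) + W = 263/8 - 251126 = -2008745/8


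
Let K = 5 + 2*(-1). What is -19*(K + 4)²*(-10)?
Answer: 9310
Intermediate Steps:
K = 3 (K = 5 - 2 = 3)
-19*(K + 4)²*(-10) = -19*(3 + 4)²*(-10) = -19*7²*(-10) = -19*49*(-10) = -931*(-10) = 9310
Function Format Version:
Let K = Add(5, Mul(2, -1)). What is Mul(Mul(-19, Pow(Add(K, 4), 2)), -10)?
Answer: 9310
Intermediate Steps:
K = 3 (K = Add(5, -2) = 3)
Mul(Mul(-19, Pow(Add(K, 4), 2)), -10) = Mul(Mul(-19, Pow(Add(3, 4), 2)), -10) = Mul(Mul(-19, Pow(7, 2)), -10) = Mul(Mul(-19, 49), -10) = Mul(-931, -10) = 9310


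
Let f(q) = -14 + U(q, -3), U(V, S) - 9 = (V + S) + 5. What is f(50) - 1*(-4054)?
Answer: 4101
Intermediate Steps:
U(V, S) = 14 + S + V (U(V, S) = 9 + ((V + S) + 5) = 9 + ((S + V) + 5) = 9 + (5 + S + V) = 14 + S + V)
f(q) = -3 + q (f(q) = -14 + (14 - 3 + q) = -14 + (11 + q) = -3 + q)
f(50) - 1*(-4054) = (-3 + 50) - 1*(-4054) = 47 + 4054 = 4101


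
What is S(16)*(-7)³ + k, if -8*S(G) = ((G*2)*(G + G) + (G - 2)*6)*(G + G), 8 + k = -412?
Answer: 1519756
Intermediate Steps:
k = -420 (k = -8 - 412 = -420)
S(G) = -G*(-12 + 4*G² + 6*G)/4 (S(G) = -((G*2)*(G + G) + (G - 2)*6)*(G + G)/8 = -((2*G)*(2*G) + (-2 + G)*6)*2*G/8 = -(4*G² + (-12 + 6*G))*2*G/8 = -(-12 + 4*G² + 6*G)*2*G/8 = -G*(-12 + 4*G² + 6*G)/4)
S(16)*(-7)³ + k = ((½)*16*(6 - 3*16 - 2*16²))*(-7)³ - 420 = ((½)*16*(6 - 48 - 2*256))*(-343) - 420 = ((½)*16*(6 - 48 - 512))*(-343) - 420 = ((½)*16*(-554))*(-343) - 420 = -4432*(-343) - 420 = 1520176 - 420 = 1519756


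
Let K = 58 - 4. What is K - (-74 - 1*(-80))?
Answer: 48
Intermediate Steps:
K = 54
K - (-74 - 1*(-80)) = 54 - (-74 - 1*(-80)) = 54 - (-74 + 80) = 54 - 1*6 = 54 - 6 = 48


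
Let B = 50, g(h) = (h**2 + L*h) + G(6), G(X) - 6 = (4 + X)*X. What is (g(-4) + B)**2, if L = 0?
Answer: 17424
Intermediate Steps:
G(X) = 6 + X*(4 + X) (G(X) = 6 + (4 + X)*X = 6 + X*(4 + X))
g(h) = 66 + h**2 (g(h) = (h**2 + 0*h) + (6 + 6**2 + 4*6) = (h**2 + 0) + (6 + 36 + 24) = h**2 + 66 = 66 + h**2)
(g(-4) + B)**2 = ((66 + (-4)**2) + 50)**2 = ((66 + 16) + 50)**2 = (82 + 50)**2 = 132**2 = 17424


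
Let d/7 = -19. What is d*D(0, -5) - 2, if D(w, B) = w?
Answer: -2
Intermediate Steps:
d = -133 (d = 7*(-19) = -133)
d*D(0, -5) - 2 = -133*0 - 2 = 0 - 2 = -2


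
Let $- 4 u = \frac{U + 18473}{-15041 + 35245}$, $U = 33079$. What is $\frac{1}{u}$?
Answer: $- \frac{5051}{3222} \approx -1.5677$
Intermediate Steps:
$u = - \frac{3222}{5051}$ ($u = - \frac{\left(33079 + 18473\right) \frac{1}{-15041 + 35245}}{4} = - \frac{51552 \cdot \frac{1}{20204}}{4} = \left(- \frac{1}{4}\right) \frac{12888}{5051} = - \frac{3222}{5051} \approx -0.63789$)
$\frac{1}{u} = \frac{1}{- \frac{3222}{5051}} = - \frac{5051}{3222}$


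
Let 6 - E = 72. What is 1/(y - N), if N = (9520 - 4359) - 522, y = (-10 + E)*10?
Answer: -1/5399 ≈ -0.00018522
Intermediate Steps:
E = -66 (E = 6 - 1*72 = 6 - 72 = -66)
y = -760 (y = (-10 - 66)*10 = -76*10 = -760)
N = 4639 (N = 5161 - 522 = 4639)
1/(y - N) = 1/(-760 - 1*4639) = 1/(-760 - 4639) = 1/(-5399) = -1/5399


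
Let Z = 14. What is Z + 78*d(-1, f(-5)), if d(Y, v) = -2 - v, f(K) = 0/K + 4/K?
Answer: -398/5 ≈ -79.600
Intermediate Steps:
f(K) = 4/K (f(K) = 0 + 4/K = 4/K)
Z + 78*d(-1, f(-5)) = 14 + 78*(-2 - 4/(-5)) = 14 + 78*(-2 - 4*(-1)/5) = 14 + 78*(-2 - 1*(-⅘)) = 14 + 78*(-2 + ⅘) = 14 + 78*(-6/5) = 14 - 468/5 = -398/5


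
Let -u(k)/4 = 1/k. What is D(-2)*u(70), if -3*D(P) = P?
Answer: -4/105 ≈ -0.038095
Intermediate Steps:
u(k) = -4/k
D(P) = -P/3
D(-2)*u(70) = (-1/3*(-2))*(-4/70) = 2*(-4*1/70)/3 = (2/3)*(-2/35) = -4/105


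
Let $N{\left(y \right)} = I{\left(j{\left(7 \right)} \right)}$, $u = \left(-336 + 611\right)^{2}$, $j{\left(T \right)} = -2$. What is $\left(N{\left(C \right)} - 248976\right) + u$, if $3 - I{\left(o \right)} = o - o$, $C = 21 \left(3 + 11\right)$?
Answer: $-173348$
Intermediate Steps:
$C = 294$ ($C = 21 \cdot 14 = 294$)
$u = 75625$ ($u = 275^{2} = 75625$)
$I{\left(o \right)} = 3$ ($I{\left(o \right)} = 3 - \left(o - o\right) = 3 - 0 = 3 + 0 = 3$)
$N{\left(y \right)} = 3$
$\left(N{\left(C \right)} - 248976\right) + u = \left(3 - 248976\right) + 75625 = -248973 + 75625 = -173348$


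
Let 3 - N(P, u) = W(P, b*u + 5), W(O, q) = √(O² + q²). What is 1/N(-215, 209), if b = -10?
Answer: -3/4393441 - 5*√175738/4393441 ≈ -0.00047777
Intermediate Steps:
N(P, u) = 3 - √(P² + (5 - 10*u)²) (N(P, u) = 3 - √(P² + (-10*u + 5)²) = 3 - √(P² + (5 - 10*u)²))
1/N(-215, 209) = 1/(3 - √((-215)² + 25*(-1 + 2*209)²)) = 1/(3 - √(46225 + 25*(-1 + 418)²)) = 1/(3 - √(46225 + 25*417²)) = 1/(3 - √(46225 + 25*173889)) = 1/(3 - √(46225 + 4347225)) = 1/(3 - √4393450) = 1/(3 - 5*√175738)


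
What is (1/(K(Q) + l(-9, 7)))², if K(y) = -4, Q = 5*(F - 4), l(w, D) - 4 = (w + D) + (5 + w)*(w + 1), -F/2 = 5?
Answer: 1/900 ≈ 0.0011111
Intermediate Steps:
F = -10 (F = -2*5 = -10)
l(w, D) = 4 + D + w + (1 + w)*(5 + w) (l(w, D) = 4 + ((w + D) + (5 + w)*(w + 1)) = 4 + ((D + w) + (5 + w)*(1 + w)) = 4 + ((D + w) + (1 + w)*(5 + w)) = 4 + (D + w + (1 + w)*(5 + w)) = 4 + D + w + (1 + w)*(5 + w))
Q = -70 (Q = 5*(-10 - 4) = 5*(-14) = -70)
(1/(K(Q) + l(-9, 7)))² = (1/(-4 + (9 + 7 + (-9)² + 7*(-9))))² = (1/(-4 + (9 + 7 + 81 - 63)))² = (1/(-4 + 34))² = (1/30)² = 1/900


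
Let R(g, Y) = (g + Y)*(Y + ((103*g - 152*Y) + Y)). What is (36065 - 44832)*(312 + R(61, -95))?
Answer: 6117700270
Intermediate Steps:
R(g, Y) = (Y + g)*(-150*Y + 103*g) (R(g, Y) = (Y + g)*(Y + ((-152*Y + 103*g) + Y)) = (Y + g)*(Y + (-151*Y + 103*g)) = (Y + g)*(-150*Y + 103*g))
(36065 - 44832)*(312 + R(61, -95)) = (36065 - 44832)*(312 + (-150*(-95)² + 103*61² - 47*(-95)*61)) = -8767*(312 + (-150*9025 + 103*3721 + 272365)) = -8767*(312 + (-1353750 + 383263 + 272365)) = -8767*(312 - 698122) = -8767*(-697810) = 6117700270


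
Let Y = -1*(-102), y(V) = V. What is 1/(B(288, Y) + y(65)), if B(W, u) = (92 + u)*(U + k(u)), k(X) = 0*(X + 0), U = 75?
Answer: 1/14615 ≈ 6.8423e-5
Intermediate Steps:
Y = 102
k(X) = 0 (k(X) = 0*X = 0)
B(W, u) = 6900 + 75*u (B(W, u) = (92 + u)*(75 + 0) = (92 + u)*75 = 6900 + 75*u)
1/(B(288, Y) + y(65)) = 1/((6900 + 75*102) + 65) = 1/((6900 + 7650) + 65) = 1/(14550 + 65) = 1/14615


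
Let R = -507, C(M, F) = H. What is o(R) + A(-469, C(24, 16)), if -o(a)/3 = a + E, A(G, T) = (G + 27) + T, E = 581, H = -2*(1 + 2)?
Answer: -670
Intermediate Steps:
H = -6 (H = -2*3 = -6)
C(M, F) = -6
A(G, T) = 27 + G + T (A(G, T) = (27 + G) + T = 27 + G + T)
o(a) = -1743 - 3*a (o(a) = -3*(a + 581) = -3*(581 + a) = -1743 - 3*a)
o(R) + A(-469, C(24, 16)) = (-1743 - 3*(-507)) + (27 - 469 - 6) = (-1743 + 1521) - 448 = -222 - 448 = -670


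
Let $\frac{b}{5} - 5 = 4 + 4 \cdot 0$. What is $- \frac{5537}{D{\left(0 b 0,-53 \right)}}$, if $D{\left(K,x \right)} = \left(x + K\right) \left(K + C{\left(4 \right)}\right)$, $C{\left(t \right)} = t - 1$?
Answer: $\frac{5537}{159} \approx 34.824$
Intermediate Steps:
$b = 45$ ($b = 25 + 5 \left(4 + 4 \cdot 0\right) = 25 + 5 \left(4 + 0\right) = 25 + 5 \cdot 4 = 25 + 20 = 45$)
$C{\left(t \right)} = -1 + t$
$D{\left(K,x \right)} = \left(3 + K\right) \left(K + x\right)$ ($D{\left(K,x \right)} = \left(x + K\right) \left(K + \left(-1 + 4\right)\right) = \left(K + x\right) \left(K + 3\right) = \left(K + x\right) \left(3 + K\right) = \left(3 + K\right) \left(K + x\right)$)
$- \frac{5537}{D{\left(0 b 0,-53 \right)}} = - \frac{5537}{\left(0 \cdot 45 \cdot 0\right)^{2} + 3 \cdot 0 \cdot 45 \cdot 0 + 3 \left(-53\right) + 0 \cdot 45 \cdot 0 \left(-53\right)} = - \frac{5537}{\left(0 \cdot 0\right)^{2} + 3 \cdot 0 \cdot 0 - 159 + 0 \cdot 0 \left(-53\right)} = - \frac{5537}{0^{2} + 3 \cdot 0 - 159 + 0 \left(-53\right)} = - \frac{5537}{0 + 0 - 159 + 0} = - \frac{5537}{-159} = \left(-5537\right) \left(- \frac{1}{159}\right) = \frac{5537}{159}$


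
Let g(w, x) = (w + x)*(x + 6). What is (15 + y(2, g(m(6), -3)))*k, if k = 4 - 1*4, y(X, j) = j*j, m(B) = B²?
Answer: 0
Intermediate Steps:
g(w, x) = (6 + x)*(w + x) (g(w, x) = (w + x)*(6 + x) = (6 + x)*(w + x))
y(X, j) = j²
k = 0 (k = 4 - 4 = 0)
(15 + y(2, g(m(6), -3)))*k = (15 + ((-3)² + 6*6² + 6*(-3) + 6²*(-3))²)*0 = (15 + (9 + 6*36 - 18 + 36*(-3))²)*0 = (15 + (9 + 216 - 18 - 108)²)*0 = (15 + 99²)*0 = (15 + 9801)*0 = 9816*0 = 0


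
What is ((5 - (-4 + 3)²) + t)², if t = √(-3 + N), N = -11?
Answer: (4 + I*√14)² ≈ 2.0 + 29.933*I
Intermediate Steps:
t = I*√14 (t = √(-3 - 11) = √(-14) = I*√14 ≈ 3.7417*I)
((5 - (-4 + 3)²) + t)² = ((5 - (-4 + 3)²) + I*√14)² = ((5 - 1*(-1)²) + I*√14)² = ((5 - 1*1) + I*√14)² = ((5 - 1) + I*√14)² = (4 + I*√14)²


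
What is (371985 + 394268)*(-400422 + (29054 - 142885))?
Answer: -394047904009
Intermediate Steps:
(371985 + 394268)*(-400422 + (29054 - 142885)) = 766253*(-400422 - 113831) = 766253*(-514253) = -394047904009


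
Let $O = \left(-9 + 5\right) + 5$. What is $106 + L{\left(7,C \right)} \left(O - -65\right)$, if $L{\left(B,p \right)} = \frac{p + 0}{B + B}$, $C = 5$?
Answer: $\frac{907}{7} \approx 129.57$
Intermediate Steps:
$L{\left(B,p \right)} = \frac{p}{2 B}$
$O = 1$ ($O = -4 + 5 = 1$)
$106 + L{\left(7,C \right)} \left(O - -65\right) = 106 + \frac{1}{2} \cdot 5 \cdot \frac{1}{7} \left(1 - -65\right) = 106 + \frac{1}{2} \cdot 5 \cdot \frac{1}{7} \left(1 + 65\right) = 106 + \frac{5}{14} \cdot 66 = 106 + \frac{165}{7} = \frac{907}{7}$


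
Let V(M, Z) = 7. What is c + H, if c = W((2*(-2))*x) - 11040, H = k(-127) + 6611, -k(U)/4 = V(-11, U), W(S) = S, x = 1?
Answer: -4461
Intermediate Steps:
k(U) = -28 (k(U) = -4*7 = -28)
H = 6583 (H = -28 + 6611 = 6583)
c = -11044 (c = (2*(-2))*1 - 11040 = -4*1 - 11040 = -4 - 11040 = -11044)
c + H = -11044 + 6583 = -4461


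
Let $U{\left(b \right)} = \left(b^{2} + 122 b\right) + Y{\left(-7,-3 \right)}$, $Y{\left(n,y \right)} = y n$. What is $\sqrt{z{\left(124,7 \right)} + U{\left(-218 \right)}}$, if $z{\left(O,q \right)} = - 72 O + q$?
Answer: $2 \sqrt{3007} \approx 109.67$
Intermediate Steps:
$z{\left(O,q \right)} = q - 72 O$
$Y{\left(n,y \right)} = n y$
$U{\left(b \right)} = 21 + b^{2} + 122 b$ ($U{\left(b \right)} = \left(b^{2} + 122 b\right) - -21 = \left(b^{2} + 122 b\right) + 21 = 21 + b^{2} + 122 b$)
$\sqrt{z{\left(124,7 \right)} + U{\left(-218 \right)}} = \sqrt{\left(7 - 8928\right) + \left(21 + \left(-218\right)^{2} + 122 \left(-218\right)\right)} = \sqrt{\left(7 - 8928\right) + \left(21 + 47524 - 26596\right)} = \sqrt{-8921 + 20949} = \sqrt{12028} = 2 \sqrt{3007}$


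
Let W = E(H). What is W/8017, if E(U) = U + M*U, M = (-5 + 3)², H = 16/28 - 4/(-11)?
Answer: 360/617309 ≈ 0.00058318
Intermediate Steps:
H = 72/77 (H = 16*(1/28) - 4*(-1/11) = 4/7 + 4/11 = 72/77 ≈ 0.93507)
M = 4 (M = (-2)² = 4)
E(U) = 5*U (E(U) = U + 4*U = 5*U)
W = 360/77 (W = 5*(72/77) = 360/77 ≈ 4.6753)
W/8017 = (360/77)/8017 = (360/77)*(1/8017) = 360/617309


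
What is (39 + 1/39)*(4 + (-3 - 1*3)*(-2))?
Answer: 24352/39 ≈ 624.41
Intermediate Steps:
(39 + 1/39)*(4 + (-3 - 1*3)*(-2)) = (39 + 1/39)*(4 + (-3 - 3)*(-2)) = 1522*(4 - 6*(-2))/39 = 1522*(4 + 12)/39 = (1522/39)*16 = 24352/39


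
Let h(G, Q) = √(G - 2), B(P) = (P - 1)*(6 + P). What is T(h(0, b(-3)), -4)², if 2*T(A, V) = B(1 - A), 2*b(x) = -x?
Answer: -47/2 + 7*I*√2 ≈ -23.5 + 9.8995*I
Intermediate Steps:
b(x) = -x/2 (b(x) = (-x)/2 = -x/2)
B(P) = (-1 + P)*(6 + P)
h(G, Q) = √(-2 + G)
T(A, V) = -½ + (1 - A)²/2 - 5*A/2 (T(A, V) = (-6 + (1 - A)² + 5*(1 - A))/2 = (-6 + (1 - A)² + (5 - 5*A))/2 = (-1 + (1 - A)² - 5*A)/2 = -½ + (1 - A)²/2 - 5*A/2)
T(h(0, b(-3)), -4)² = (√(-2 + 0)*(-7 + √(-2 + 0))/2)² = (√(-2)*(-7 + √(-2))/2)² = ((I*√2)*(-7 + I*√2)/2)² = (I*√2*(-7 + I*√2)/2)² = -(-7 + I*√2)²/2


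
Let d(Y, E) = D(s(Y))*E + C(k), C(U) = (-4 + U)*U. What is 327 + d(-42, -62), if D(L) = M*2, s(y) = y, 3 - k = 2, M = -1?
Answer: 448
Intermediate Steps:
k = 1 (k = 3 - 1*2 = 3 - 2 = 1)
D(L) = -2 (D(L) = -1*2 = -2)
C(U) = U*(-4 + U)
d(Y, E) = -3 - 2*E (d(Y, E) = -2*E + 1*(-4 + 1) = -2*E + 1*(-3) = -2*E - 3 = -3 - 2*E)
327 + d(-42, -62) = 327 + (-3 - 2*(-62)) = 327 + (-3 + 124) = 327 + 121 = 448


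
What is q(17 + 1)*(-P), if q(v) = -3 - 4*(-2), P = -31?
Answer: 155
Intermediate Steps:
q(v) = 5 (q(v) = -3 + 8 = 5)
q(17 + 1)*(-P) = 5*(-1*(-31)) = 5*31 = 155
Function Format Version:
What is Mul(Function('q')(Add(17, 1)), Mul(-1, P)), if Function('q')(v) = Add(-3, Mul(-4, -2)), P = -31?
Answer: 155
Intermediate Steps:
Function('q')(v) = 5 (Function('q')(v) = Add(-3, 8) = 5)
Mul(Function('q')(Add(17, 1)), Mul(-1, P)) = Mul(5, Mul(-1, -31)) = Mul(5, 31) = 155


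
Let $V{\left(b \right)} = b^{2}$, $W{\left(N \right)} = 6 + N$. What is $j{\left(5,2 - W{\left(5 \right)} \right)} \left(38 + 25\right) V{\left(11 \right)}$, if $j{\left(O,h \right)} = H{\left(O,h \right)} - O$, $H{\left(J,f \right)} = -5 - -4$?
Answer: $-45738$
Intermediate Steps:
$H{\left(J,f \right)} = -1$ ($H{\left(J,f \right)} = -5 + 4 = -1$)
$j{\left(O,h \right)} = -1 - O$
$j{\left(5,2 - W{\left(5 \right)} \right)} \left(38 + 25\right) V{\left(11 \right)} = \left(-1 - 5\right) \left(38 + 25\right) 11^{2} = \left(-1 - 5\right) 63 \cdot 121 = \left(-6\right) 63 \cdot 121 = \left(-378\right) 121 = -45738$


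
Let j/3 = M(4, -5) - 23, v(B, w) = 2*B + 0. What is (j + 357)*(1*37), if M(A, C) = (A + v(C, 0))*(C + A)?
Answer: 11322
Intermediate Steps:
v(B, w) = 2*B
M(A, C) = (A + C)*(A + 2*C) (M(A, C) = (A + 2*C)*(C + A) = (A + 2*C)*(A + C) = (A + C)*(A + 2*C))
j = -51 (j = 3*((4² + 2*(-5)² + 3*4*(-5)) - 23) = 3*((16 + 2*25 - 60) - 23) = 3*((16 + 50 - 60) - 23) = 3*(6 - 23) = 3*(-17) = -51)
(j + 357)*(1*37) = (-51 + 357)*(1*37) = 306*37 = 11322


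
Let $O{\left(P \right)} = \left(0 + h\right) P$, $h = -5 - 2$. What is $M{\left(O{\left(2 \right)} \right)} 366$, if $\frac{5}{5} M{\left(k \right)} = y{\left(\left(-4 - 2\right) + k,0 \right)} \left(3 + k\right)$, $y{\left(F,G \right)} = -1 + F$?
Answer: $84546$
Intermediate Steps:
$h = -7$ ($h = -5 - 2 = -7$)
$O{\left(P \right)} = - 7 P$ ($O{\left(P \right)} = \left(0 - 7\right) P = - 7 P$)
$M{\left(k \right)} = \left(-7 + k\right) \left(3 + k\right)$ ($M{\left(k \right)} = \left(-1 + \left(\left(-4 - 2\right) + k\right)\right) \left(3 + k\right) = \left(-1 + \left(-6 + k\right)\right) \left(3 + k\right) = \left(-7 + k\right) \left(3 + k\right)$)
$M{\left(O{\left(2 \right)} \right)} 366 = \left(-7 - 14\right) \left(3 - 14\right) 366 = \left(-21\right) \left(-11\right) 366 = 231 \cdot 366 = 84546$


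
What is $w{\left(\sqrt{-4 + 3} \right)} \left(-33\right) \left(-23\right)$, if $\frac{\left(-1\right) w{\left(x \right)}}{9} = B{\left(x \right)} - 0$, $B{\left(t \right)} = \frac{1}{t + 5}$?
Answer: $- \frac{34155}{26} + \frac{6831 i}{26} \approx -1313.7 + 262.73 i$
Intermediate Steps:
$B{\left(t \right)} = \frac{1}{5 + t}$
$w{\left(x \right)} = - \frac{9}{5 + x}$ ($w{\left(x \right)} = - 9 \left(\frac{1}{5 + x} - 0\right) = - 9 \left(\frac{1}{5 + x} + 0\right) = - \frac{9}{5 + x}$)
$w{\left(\sqrt{-4 + 3} \right)} \left(-33\right) \left(-23\right) = - \frac{9}{5 + \sqrt{-4 + 3}} \left(-33\right) \left(-23\right) = - \frac{9}{5 + \sqrt{-1}} \left(-33\right) \left(-23\right) = - \frac{9}{5 + i} \left(-33\right) \left(-23\right) = - 9 \frac{5 - i}{26} \left(-33\right) \left(-23\right) = - \frac{9 \left(5 - i\right)}{26} \left(-33\right) \left(-23\right) = \frac{297 \left(5 - i\right)}{26} \left(-23\right) = - \frac{6831 \left(5 - i\right)}{26}$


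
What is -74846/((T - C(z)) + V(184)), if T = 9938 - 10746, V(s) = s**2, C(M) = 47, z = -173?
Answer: -74846/33001 ≈ -2.2680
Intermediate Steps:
T = -808
-74846/((T - C(z)) + V(184)) = -74846/((-808 - 1*47) + 184**2) = -74846/((-808 - 47) + 33856) = -74846/(-855 + 33856) = -74846/33001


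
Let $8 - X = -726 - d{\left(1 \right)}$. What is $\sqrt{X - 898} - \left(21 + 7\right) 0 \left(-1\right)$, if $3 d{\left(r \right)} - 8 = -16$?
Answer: $\frac{10 i \sqrt{15}}{3} \approx 12.91 i$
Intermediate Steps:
$d{\left(r \right)} = - \frac{8}{3}$ ($d{\left(r \right)} = \frac{8}{3} + \frac{1}{3} \left(-16\right) = \frac{8}{3} - \frac{16}{3} = - \frac{8}{3}$)
$X = \frac{2194}{3}$ ($X = 8 - \left(-726 - - \frac{8}{3}\right) = 8 - \left(-726 + \frac{8}{3}\right) = 8 - - \frac{2170}{3} = 8 + \frac{2170}{3} = \frac{2194}{3} \approx 731.33$)
$\sqrt{X - 898} - \left(21 + 7\right) 0 \left(-1\right) = \sqrt{\frac{2194}{3} - 898} - \left(21 + 7\right) 0 \left(-1\right) = \sqrt{- \frac{500}{3}} - 28 \cdot 0 = \frac{10 i \sqrt{15}}{3} - 0 = \frac{10 i \sqrt{15}}{3} + 0 = \frac{10 i \sqrt{15}}{3}$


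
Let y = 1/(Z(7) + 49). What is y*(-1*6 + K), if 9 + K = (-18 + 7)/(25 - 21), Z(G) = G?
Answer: -71/224 ≈ -0.31696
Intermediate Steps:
K = -47/4 (K = -9 + (-18 + 7)/(25 - 21) = -9 - 11/4 = -47/4 ≈ -11.750)
y = 1/56 (y = 1/(7 + 49) = 1/56 ≈ 0.017857)
y*(-1*6 + K) = (-1*6 - 47/4)/56 = (-6 - 47/4)/56 = (1/56)*(-71/4) = -71/224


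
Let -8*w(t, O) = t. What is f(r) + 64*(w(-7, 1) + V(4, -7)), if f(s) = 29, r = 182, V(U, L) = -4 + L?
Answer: -619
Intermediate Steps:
w(t, O) = -t/8
f(r) + 64*(w(-7, 1) + V(4, -7)) = 29 + 64*(-1/8*(-7) + (-4 - 7)) = 29 + 64*(7/8 - 11) = 29 + 64*(-81/8) = 29 - 648 = -619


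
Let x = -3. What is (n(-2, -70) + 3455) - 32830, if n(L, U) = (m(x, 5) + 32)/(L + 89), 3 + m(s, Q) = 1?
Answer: -851865/29 ≈ -29375.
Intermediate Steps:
m(s, Q) = -2 (m(s, Q) = -3 + 1 = -2)
n(L, U) = 30/(89 + L) (n(L, U) = (-2 + 32)/(L + 89) = 30/(89 + L))
(n(-2, -70) + 3455) - 32830 = (30/(89 - 2) + 3455) - 32830 = (30/87 + 3455) - 32830 = (30*(1/87) + 3455) - 32830 = (10/29 + 3455) - 32830 = 100205/29 - 32830 = -851865/29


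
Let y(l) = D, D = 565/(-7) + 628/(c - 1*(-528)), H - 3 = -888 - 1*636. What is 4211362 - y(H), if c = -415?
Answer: 3331246791/791 ≈ 4.2114e+6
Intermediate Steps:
H = -1521 (H = 3 + (-888 - 1*636) = 3 + (-888 - 636) = 3 - 1524 = -1521)
D = -59449/791 (D = 565/(-7) + 628/(-415 - 1*(-528)) = 565*(-⅐) + 628/(-415 + 528) = -565/7 + 628/113 = -59449/791 ≈ -75.157)
y(l) = -59449/791
4211362 - y(H) = 4211362 - 1*(-59449/791) = 4211362 + 59449/791 = 3331246791/791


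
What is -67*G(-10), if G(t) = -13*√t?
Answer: 871*I*√10 ≈ 2754.3*I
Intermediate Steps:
-67*G(-10) = -(-871)*√(-10) = -(-871)*I*√10 = 871*I*√10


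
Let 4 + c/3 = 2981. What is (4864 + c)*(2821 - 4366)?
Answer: -21313275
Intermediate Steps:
c = 8931 (c = -12 + 3*2981 = -12 + 8943 = 8931)
(4864 + c)*(2821 - 4366) = (4864 + 8931)*(2821 - 4366) = 13795*(-1545) = -21313275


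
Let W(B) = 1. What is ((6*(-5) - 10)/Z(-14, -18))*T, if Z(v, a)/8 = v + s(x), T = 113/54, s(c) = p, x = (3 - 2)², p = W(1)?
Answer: 565/702 ≈ 0.80484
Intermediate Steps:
p = 1
x = 1 (x = 1² = 1)
s(c) = 1
T = 113/54 (T = 113*(1/54) = 113/54 ≈ 2.0926)
Z(v, a) = 8 + 8*v (Z(v, a) = 8*(v + 1) = 8*(1 + v) = 8 + 8*v)
((6*(-5) - 10)/Z(-14, -18))*T = ((6*(-5) - 10)/(8 + 8*(-14)))*(113/54) = ((-30 - 10)/(8 - 112))*(113/54) = -40/(-104)*(113/54) = -40*(-1/104)*(113/54) = (5/13)*(113/54) = 565/702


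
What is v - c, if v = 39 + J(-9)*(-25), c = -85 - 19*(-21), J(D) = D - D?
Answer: -275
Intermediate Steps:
J(D) = 0
c = 314 (c = -85 + 399 = 314)
v = 39 (v = 39 + 0*(-25) = 39 + 0 = 39)
v - c = 39 - 1*314 = 39 - 314 = -275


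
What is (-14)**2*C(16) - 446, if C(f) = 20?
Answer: 3474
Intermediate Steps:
(-14)**2*C(16) - 446 = (-14)**2*20 - 446 = 196*20 - 446 = 3920 - 446 = 3474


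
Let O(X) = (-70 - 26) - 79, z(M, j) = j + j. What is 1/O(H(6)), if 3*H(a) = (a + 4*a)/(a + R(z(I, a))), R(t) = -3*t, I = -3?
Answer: -1/175 ≈ -0.0057143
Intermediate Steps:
z(M, j) = 2*j
H(a) = -⅓ (H(a) = ((a + 4*a)/(a - 6*a))/3 = ((5*a)/(a - 6*a))/3 = ((5*a)/((-5*a)))/3 = ((5*a)*(-1/(5*a)))/3 = (⅓)*(-1) = -⅓)
O(X) = -175 (O(X) = -96 - 79 = -175)
1/O(H(6)) = 1/(-175) = -1/175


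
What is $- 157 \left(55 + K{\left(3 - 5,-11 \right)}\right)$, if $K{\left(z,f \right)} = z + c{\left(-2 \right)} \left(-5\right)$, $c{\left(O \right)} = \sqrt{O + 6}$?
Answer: $-6751$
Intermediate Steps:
$c{\left(O \right)} = \sqrt{6 + O}$
$K{\left(z,f \right)} = -10 + z$ ($K{\left(z,f \right)} = z + \sqrt{6 - 2} \left(-5\right) = z + \sqrt{4} \left(-5\right) = z + 2 \left(-5\right) = z - 10 = -10 + z$)
$- 157 \left(55 + K{\left(3 - 5,-11 \right)}\right) = - 157 \left(55 + \left(-10 + \left(3 - 5\right)\right)\right) = - 157 \left(55 - 12\right) = \left(-157\right) 43 = -6751$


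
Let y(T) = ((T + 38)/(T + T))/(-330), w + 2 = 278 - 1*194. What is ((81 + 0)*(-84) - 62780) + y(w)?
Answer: -31382385/451 ≈ -69584.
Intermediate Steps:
w = 82 (w = -2 + (278 - 1*194) = -2 + (278 - 194) = -2 + 84 = 82)
y(T) = -(38 + T)/(660*T) (y(T) = ((38 + T)/((2*T)))*(-1/330) = ((38 + T)*(1/(2*T)))*(-1/330) = ((38 + T)/(2*T))*(-1/330) = -(38 + T)/(660*T))
((81 + 0)*(-84) - 62780) + y(w) = ((81 + 0)*(-84) - 62780) + (1/660)*(-38 - 1*82)/82 = (81*(-84) - 62780) + (1/660)*(1/82)*(-38 - 82) = (-6804 - 62780) + (1/660)*(1/82)*(-120) = -69584 - 1/451 = -31382385/451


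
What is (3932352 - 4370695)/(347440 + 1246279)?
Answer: -438343/1593719 ≈ -0.27504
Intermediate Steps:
(3932352 - 4370695)/(347440 + 1246279) = -438343/1593719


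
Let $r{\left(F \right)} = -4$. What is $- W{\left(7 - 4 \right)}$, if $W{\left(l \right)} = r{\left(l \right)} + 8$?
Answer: $-4$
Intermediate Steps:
$W{\left(l \right)} = 4$ ($W{\left(l \right)} = -4 + 8 = 4$)
$- W{\left(7 - 4 \right)} = \left(-1\right) 4 = -4$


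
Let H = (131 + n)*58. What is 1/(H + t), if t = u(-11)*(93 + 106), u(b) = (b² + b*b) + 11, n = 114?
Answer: 1/64557 ≈ 1.5490e-5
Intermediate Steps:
H = 14210 (H = (131 + 114)*58 = 245*58 = 14210)
u(b) = 11 + 2*b² (u(b) = (b² + b²) + 11 = 2*b² + 11 = 11 + 2*b²)
t = 50347 (t = (11 + 2*(-11)²)*(93 + 106) = (11 + 2*121)*199 = (11 + 242)*199 = 253*199 = 50347)
1/(H + t) = 1/(14210 + 50347) = 1/64557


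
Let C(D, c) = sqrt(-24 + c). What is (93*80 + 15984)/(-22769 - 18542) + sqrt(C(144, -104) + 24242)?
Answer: -23424/41311 + sqrt(24242 + 8*I*sqrt(2)) ≈ 155.13 + 0.036332*I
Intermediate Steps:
(93*80 + 15984)/(-22769 - 18542) + sqrt(C(144, -104) + 24242) = (93*80 + 15984)/(-22769 - 18542) + sqrt(sqrt(-24 - 104) + 24242) = (7440 + 15984)/(-41311) + sqrt(sqrt(-128) + 24242) = 23424*(-1/41311) + sqrt(8*I*sqrt(2) + 24242) = -23424/41311 + sqrt(24242 + 8*I*sqrt(2))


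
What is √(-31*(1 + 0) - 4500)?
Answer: I*√4531 ≈ 67.313*I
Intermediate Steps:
√(-31*(1 + 0) - 4500) = √(-31*1 - 4500) = √(-31 - 4500) = √(-4531) = I*√4531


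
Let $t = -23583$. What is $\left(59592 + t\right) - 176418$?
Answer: $-140409$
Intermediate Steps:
$\left(59592 + t\right) - 176418 = \left(59592 - 23583\right) - 176418 = 36009 - 176418 = -140409$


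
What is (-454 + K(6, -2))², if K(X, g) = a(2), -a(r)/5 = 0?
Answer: 206116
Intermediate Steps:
a(r) = 0 (a(r) = -5*0 = 0)
K(X, g) = 0
(-454 + K(6, -2))² = (-454 + 0)² = (-454)² = 206116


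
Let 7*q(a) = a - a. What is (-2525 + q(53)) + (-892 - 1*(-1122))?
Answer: -2295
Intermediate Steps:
q(a) = 0 (q(a) = (a - a)/7 = (⅐)*0 = 0)
(-2525 + q(53)) + (-892 - 1*(-1122)) = (-2525 + 0) + (-892 - 1*(-1122)) = -2525 + (-892 + 1122) = -2525 + 230 = -2295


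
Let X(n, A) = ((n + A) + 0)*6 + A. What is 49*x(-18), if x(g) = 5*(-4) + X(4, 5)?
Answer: 1911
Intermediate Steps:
X(n, A) = 6*n + 7*A (X(n, A) = ((A + n) + 0)*6 + A = (A + n)*6 + A = (6*A + 6*n) + A = 6*n + 7*A)
x(g) = 39 (x(g) = 5*(-4) + (6*4 + 7*5) = -20 + (24 + 35) = -20 + 59 = 39)
49*x(-18) = 49*39 = 1911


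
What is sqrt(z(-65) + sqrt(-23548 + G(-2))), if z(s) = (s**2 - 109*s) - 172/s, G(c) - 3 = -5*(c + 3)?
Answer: sqrt(47795930 + 21125*I*sqrt(942))/65 ≈ 106.36 + 0.7214*I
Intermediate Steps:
G(c) = -12 - 5*c (G(c) = 3 - 5*(c + 3) = 3 - 5*(3 + c) = 3 + (-15 - 5*c) = -12 - 5*c)
z(s) = s**2 - 172/s - 109*s
sqrt(z(-65) + sqrt(-23548 + G(-2))) = sqrt((-172 + (-65)**2*(-109 - 65))/(-65) + sqrt(-23548 + (-12 - 5*(-2)))) = sqrt(-(-172 + 4225*(-174))/65 + sqrt(-23548 + (-12 + 10))) = sqrt(-(-172 - 735150)/65 + sqrt(-23548 - 2)) = sqrt(-1/65*(-735322) + sqrt(-23550)) = sqrt(735322/65 + 5*I*sqrt(942))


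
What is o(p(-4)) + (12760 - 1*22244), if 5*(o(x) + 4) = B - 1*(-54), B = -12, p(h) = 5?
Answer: -47398/5 ≈ -9479.6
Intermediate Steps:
o(x) = 22/5 (o(x) = -4 + (-12 - 1*(-54))/5 = -4 + (-12 + 54)/5 = -4 + (⅕)*42 = -4 + 42/5 = 22/5)
o(p(-4)) + (12760 - 1*22244) = 22/5 + (12760 - 1*22244) = 22/5 + (12760 - 22244) = 22/5 - 9484 = -47398/5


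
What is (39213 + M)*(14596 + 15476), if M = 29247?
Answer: 2058729120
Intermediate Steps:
(39213 + M)*(14596 + 15476) = (39213 + 29247)*(14596 + 15476) = 68460*30072 = 2058729120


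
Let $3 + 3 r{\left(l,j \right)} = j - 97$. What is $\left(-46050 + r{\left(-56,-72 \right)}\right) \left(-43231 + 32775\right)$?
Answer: $\frac{1446294832}{3} \approx 4.821 \cdot 10^{8}$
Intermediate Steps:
$r{\left(l,j \right)} = - \frac{100}{3} + \frac{j}{3}$ ($r{\left(l,j \right)} = -1 + \frac{j - 97}{3} = -1 + \frac{-97 + j}{3} = -1 + \left(- \frac{97}{3} + \frac{j}{3}\right) = - \frac{100}{3} + \frac{j}{3}$)
$\left(-46050 + r{\left(-56,-72 \right)}\right) \left(-43231 + 32775\right) = \left(-46050 + \left(- \frac{100}{3} + \frac{1}{3} \left(-72\right)\right)\right) \left(-43231 + 32775\right) = \left(-46050 - \frac{172}{3}\right) \left(-10456\right) = \left(- \frac{138322}{3}\right) \left(-10456\right) = \frac{1446294832}{3}$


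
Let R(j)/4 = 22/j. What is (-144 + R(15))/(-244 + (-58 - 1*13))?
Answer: 296/675 ≈ 0.43852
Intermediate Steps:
R(j) = 88/j (R(j) = 4*(22/j) = 88/j)
(-144 + R(15))/(-244 + (-58 - 1*13)) = (-144 + 88/15)/(-244 + (-58 - 1*13)) = (-144 + 88*(1/15))/(-244 + (-58 - 13)) = (-144 + 88/15)/(-244 - 71) = -2072/15/(-315) = -1/315*(-2072/15) = 296/675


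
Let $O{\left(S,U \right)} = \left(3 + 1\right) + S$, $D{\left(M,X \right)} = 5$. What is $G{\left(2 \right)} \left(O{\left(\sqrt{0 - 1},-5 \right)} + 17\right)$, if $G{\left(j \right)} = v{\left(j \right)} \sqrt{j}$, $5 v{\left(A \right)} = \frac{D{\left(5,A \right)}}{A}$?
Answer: $\frac{\sqrt{2} \left(21 + i\right)}{2} \approx 14.849 + 0.70711 i$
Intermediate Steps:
$O{\left(S,U \right)} = 4 + S$
$v{\left(A \right)} = \frac{1}{A}$ ($v{\left(A \right)} = \frac{5 \frac{1}{A}}{5} = \frac{1}{A}$)
$G{\left(j \right)} = \frac{1}{\sqrt{j}}$ ($G{\left(j \right)} = \frac{\sqrt{j}}{j} = \frac{1}{\sqrt{j}}$)
$G{\left(2 \right)} \left(O{\left(\sqrt{0 - 1},-5 \right)} + 17\right) = \frac{\left(4 + \sqrt{0 - 1}\right) + 17}{\sqrt{2}} = \frac{\sqrt{2}}{2} \left(\left(4 + \sqrt{-1}\right) + 17\right) = \frac{\sqrt{2}}{2} \left(\left(4 + i\right) + 17\right) = \frac{\sqrt{2}}{2} \left(21 + i\right) = \frac{\sqrt{2} \left(21 + i\right)}{2}$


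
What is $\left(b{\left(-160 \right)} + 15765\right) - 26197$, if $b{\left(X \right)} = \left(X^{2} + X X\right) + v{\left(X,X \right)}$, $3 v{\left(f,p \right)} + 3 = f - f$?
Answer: $40767$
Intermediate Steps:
$v{\left(f,p \right)} = -1$ ($v{\left(f,p \right)} = -1 + \frac{f - f}{3} = -1 + \frac{1}{3} \cdot 0 = -1 + 0 = -1$)
$b{\left(X \right)} = -1 + 2 X^{2}$ ($b{\left(X \right)} = \left(X^{2} + X X\right) - 1 = \left(X^{2} + X^{2}\right) - 1 = 2 X^{2} - 1 = -1 + 2 X^{2}$)
$\left(b{\left(-160 \right)} + 15765\right) - 26197 = \left(\left(-1 + 2 \left(-160\right)^{2}\right) + 15765\right) - 26197 = \left(\left(-1 + 2 \cdot 25600\right) + 15765\right) - 26197 = \left(\left(-1 + 51200\right) + 15765\right) - 26197 = \left(51199 + 15765\right) - 26197 = 66964 - 26197 = 40767$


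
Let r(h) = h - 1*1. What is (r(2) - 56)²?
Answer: 3025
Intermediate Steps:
r(h) = -1 + h (r(h) = h - 1 = -1 + h)
(r(2) - 56)² = ((-1 + 2) - 56)² = (1 - 56)² = (-55)² = 3025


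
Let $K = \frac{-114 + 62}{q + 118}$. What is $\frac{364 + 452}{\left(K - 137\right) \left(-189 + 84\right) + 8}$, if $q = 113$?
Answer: $\frac{2992}{52861} \approx 0.056601$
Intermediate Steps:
$K = - \frac{52}{231}$ ($K = \frac{-114 + 62}{113 + 118} = - \frac{52}{231} \approx -0.22511$)
$\frac{364 + 452}{\left(K - 137\right) \left(-189 + 84\right) + 8} = \frac{364 + 452}{\left(- \frac{52}{231} - 137\right) \left(-189 + 84\right) + 8} = \frac{816}{\left(- \frac{31699}{231}\right) \left(-105\right) + 8} = \frac{816}{\frac{158495}{11} + 8} = \frac{816}{\frac{158583}{11}} = 816 \cdot \frac{11}{158583} = \frac{2992}{52861}$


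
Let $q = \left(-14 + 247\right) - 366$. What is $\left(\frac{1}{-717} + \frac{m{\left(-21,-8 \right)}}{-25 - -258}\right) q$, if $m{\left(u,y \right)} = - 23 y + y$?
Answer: $- \frac{16752547}{167061} \approx -100.28$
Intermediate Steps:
$m{\left(u,y \right)} = - 22 y$
$q = -133$ ($q = 233 - 366 = -133$)
$\left(\frac{1}{-717} + \frac{m{\left(-21,-8 \right)}}{-25 - -258}\right) q = \left(\frac{1}{-717} + \frac{\left(-22\right) \left(-8\right)}{-25 - -258}\right) \left(-133\right) = \left(- \frac{1}{717} + \frac{176}{-25 + 258}\right) \left(-133\right) = \left(- \frac{1}{717} + \frac{176}{233}\right) \left(-133\right) = \frac{125959}{167061} \left(-133\right) = - \frac{16752547}{167061}$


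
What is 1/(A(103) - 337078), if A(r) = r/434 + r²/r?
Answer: -434/146247047 ≈ -2.9676e-6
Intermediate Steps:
A(r) = 435*r/434 (A(r) = r*(1/434) + r = r/434 + r = 435*r/434)
1/(A(103) - 337078) = 1/((435/434)*103 - 337078) = 1/(44805/434 - 337078) = 1/(-146247047/434) = -434/146247047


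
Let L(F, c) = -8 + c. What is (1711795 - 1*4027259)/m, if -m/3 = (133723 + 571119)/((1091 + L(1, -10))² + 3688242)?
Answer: 5602926212972/1057263 ≈ 5.2995e+6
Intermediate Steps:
m = -2114526/4839571 (m = -3*(133723 + 571119)/((1091 + (-8 - 10))² + 3688242) = -2114526/((1091 - 18)² + 3688242) = -2114526/(1073² + 3688242) = -2114526/(1151329 + 3688242) = -2114526/4839571 ≈ -0.43692)
(1711795 - 1*4027259)/m = (1711795 - 1*4027259)/(-2114526/4839571) = (1711795 - 4027259)*(-4839571/2114526) = -2315464*(-4839571/2114526) = 5602926212972/1057263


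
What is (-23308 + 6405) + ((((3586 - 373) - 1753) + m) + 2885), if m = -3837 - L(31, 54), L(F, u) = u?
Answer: -16449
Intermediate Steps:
m = -3891 (m = -3837 - 1*54 = -3837 - 54 = -3891)
(-23308 + 6405) + ((((3586 - 373) - 1753) + m) + 2885) = (-23308 + 6405) + ((((3586 - 373) - 1753) - 3891) + 2885) = -16903 + (((3213 - 1753) - 3891) + 2885) = -16903 + ((1460 - 3891) + 2885) = -16903 + (-2431 + 2885) = -16903 + 454 = -16449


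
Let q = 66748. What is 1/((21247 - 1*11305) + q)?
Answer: 1/76690 ≈ 1.3040e-5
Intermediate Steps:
1/((21247 - 1*11305) + q) = 1/((21247 - 1*11305) + 66748) = 1/((21247 - 11305) + 66748) = 1/(9942 + 66748) = 1/76690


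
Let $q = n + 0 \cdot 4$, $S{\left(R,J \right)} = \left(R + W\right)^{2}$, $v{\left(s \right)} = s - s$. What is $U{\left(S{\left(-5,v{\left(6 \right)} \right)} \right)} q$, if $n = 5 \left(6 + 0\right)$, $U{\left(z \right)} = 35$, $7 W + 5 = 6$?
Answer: $1050$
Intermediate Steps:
$W = \frac{1}{7}$ ($W = - \frac{5}{7} + \frac{1}{7} \cdot 6 = - \frac{5}{7} + \frac{6}{7} = \frac{1}{7} \approx 0.14286$)
$v{\left(s \right)} = 0$
$S{\left(R,J \right)} = \left(\frac{1}{7} + R\right)^{2}$ ($S{\left(R,J \right)} = \left(R + \frac{1}{7}\right)^{2} = \left(\frac{1}{7} + R\right)^{2}$)
$n = 30$ ($n = 5 \cdot 6 = 30$)
$q = 30$ ($q = 30 + 0 \cdot 4 = 30 + 0 = 30$)
$U{\left(S{\left(-5,v{\left(6 \right)} \right)} \right)} q = 35 \cdot 30 = 1050$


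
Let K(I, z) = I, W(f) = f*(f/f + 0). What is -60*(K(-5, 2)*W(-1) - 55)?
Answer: 3000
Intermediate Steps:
W(f) = f (W(f) = f*(1 + 0) = f*1 = f)
-60*(K(-5, 2)*W(-1) - 55) = -60*(-5*(-1) - 55) = -60*(5 - 55) = -60*(-50) = 3000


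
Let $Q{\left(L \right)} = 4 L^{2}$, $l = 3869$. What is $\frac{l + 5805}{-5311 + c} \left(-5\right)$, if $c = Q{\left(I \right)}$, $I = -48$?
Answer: $- \frac{9674}{781} \approx -12.387$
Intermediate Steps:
$c = 9216$ ($c = 4 \left(-48\right)^{2} = 4 \cdot 2304 = 9216$)
$\frac{l + 5805}{-5311 + c} \left(-5\right) = \frac{3869 + 5805}{-5311 + 9216} \left(-5\right) = \frac{9674}{3905} \left(-5\right) = - \frac{9674}{781}$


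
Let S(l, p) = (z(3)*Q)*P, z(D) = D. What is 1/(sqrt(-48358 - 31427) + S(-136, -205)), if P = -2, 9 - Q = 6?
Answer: -2/8901 - I*sqrt(985)/8901 ≈ -0.00022469 - 0.003526*I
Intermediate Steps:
Q = 3 (Q = 9 - 1*6 = 9 - 6 = 3)
S(l, p) = -18 (S(l, p) = (3*3)*(-2) = 9*(-2) = -18)
1/(sqrt(-48358 - 31427) + S(-136, -205)) = 1/(sqrt(-48358 - 31427) - 18) = 1/(sqrt(-79785) - 18) = 1/(9*I*sqrt(985) - 18) = 1/(-18 + 9*I*sqrt(985))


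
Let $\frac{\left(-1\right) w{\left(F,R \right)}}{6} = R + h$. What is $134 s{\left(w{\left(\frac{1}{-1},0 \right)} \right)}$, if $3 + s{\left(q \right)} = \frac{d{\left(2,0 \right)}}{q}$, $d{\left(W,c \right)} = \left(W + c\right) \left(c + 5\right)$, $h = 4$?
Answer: $- \frac{2747}{6} \approx -457.83$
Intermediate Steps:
$w{\left(F,R \right)} = -24 - 6 R$ ($w{\left(F,R \right)} = - 6 \left(R + 4\right) = - 6 \left(4 + R\right) = -24 - 6 R$)
$d{\left(W,c \right)} = \left(5 + c\right) \left(W + c\right)$ ($d{\left(W,c \right)} = \left(W + c\right) \left(5 + c\right) = \left(5 + c\right) \left(W + c\right)$)
$s{\left(q \right)} = -3 + \frac{10}{q}$ ($s{\left(q \right)} = -3 + \frac{0^{2} + 5 \cdot 2 + 5 \cdot 0 + 2 \cdot 0}{q} = -3 + \frac{0 + 10 + 0 + 0}{q} = -3 + \frac{10}{q}$)
$134 s{\left(w{\left(\frac{1}{-1},0 \right)} \right)} = 134 \left(-3 + \frac{10}{-24 - 0}\right) = 134 \left(-3 + \frac{10}{-24 + 0}\right) = 134 \left(-3 + \frac{10}{-24}\right) = 134 \left(-3 + 10 \left(- \frac{1}{24}\right)\right) = 134 \left(-3 - \frac{5}{12}\right) = 134 \left(- \frac{41}{12}\right) = - \frac{2747}{6}$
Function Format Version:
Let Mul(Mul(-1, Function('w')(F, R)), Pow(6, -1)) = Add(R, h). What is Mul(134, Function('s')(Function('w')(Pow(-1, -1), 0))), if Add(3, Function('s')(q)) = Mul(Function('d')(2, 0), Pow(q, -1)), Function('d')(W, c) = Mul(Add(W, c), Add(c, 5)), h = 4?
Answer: Rational(-2747, 6) ≈ -457.83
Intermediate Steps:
Function('w')(F, R) = Add(-24, Mul(-6, R)) (Function('w')(F, R) = Mul(-6, Add(R, 4)) = Mul(-6, Add(4, R)) = Add(-24, Mul(-6, R)))
Function('d')(W, c) = Mul(Add(5, c), Add(W, c)) (Function('d')(W, c) = Mul(Add(W, c), Add(5, c)) = Mul(Add(5, c), Add(W, c)))
Function('s')(q) = Add(-3, Mul(10, Pow(q, -1))) (Function('s')(q) = Add(-3, Mul(Add(Pow(0, 2), Mul(5, 2), Mul(5, 0), Mul(2, 0)), Pow(q, -1))) = Add(-3, Mul(Add(0, 10, 0, 0), Pow(q, -1))) = Add(-3, Mul(10, Pow(q, -1))))
Mul(134, Function('s')(Function('w')(Pow(-1, -1), 0))) = Mul(134, Add(-3, Mul(10, Pow(Add(-24, Mul(-6, 0)), -1)))) = Mul(134, Add(-3, Mul(10, Pow(Add(-24, 0), -1)))) = Mul(134, Add(-3, Mul(10, Pow(-24, -1)))) = Mul(134, Add(-3, Mul(10, Rational(-1, 24)))) = Mul(134, Add(-3, Rational(-5, 12))) = Mul(134, Rational(-41, 12)) = Rational(-2747, 6)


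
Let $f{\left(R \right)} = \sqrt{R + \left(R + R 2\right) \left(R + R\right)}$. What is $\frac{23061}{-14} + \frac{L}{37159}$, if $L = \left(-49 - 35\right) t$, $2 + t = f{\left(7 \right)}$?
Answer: $- \frac{856921347}{520226} - \frac{84 \sqrt{301}}{37159} \approx -1647.3$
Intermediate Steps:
$f{\left(R \right)} = \sqrt{R + 6 R^{2}}$ ($f{\left(R \right)} = \sqrt{R + \left(R + 2 R\right) 2 R} = \sqrt{R + 3 R 2 R} = \sqrt{R + 6 R^{2}}$)
$t = -2 + \sqrt{301}$ ($t = -2 + \sqrt{7 \left(1 + 6 \cdot 7\right)} = -2 + \sqrt{7 \left(1 + 42\right)} = -2 + \sqrt{7 \cdot 43} = -2 + \sqrt{301} \approx 15.349$)
$L = 168 - 84 \sqrt{301}$ ($L = \left(-49 - 35\right) \left(-2 + \sqrt{301}\right) = - 84 \left(-2 + \sqrt{301}\right) = 168 - 84 \sqrt{301} \approx -1289.3$)
$\frac{23061}{-14} + \frac{L}{37159} = \frac{23061}{-14} + \frac{168 - 84 \sqrt{301}}{37159} = 23061 \left(- \frac{1}{14}\right) + \left(168 - 84 \sqrt{301}\right) \frac{1}{37159} = - \frac{23061}{14} + \left(\frac{168}{37159} - \frac{84 \sqrt{301}}{37159}\right) = - \frac{856921347}{520226} - \frac{84 \sqrt{301}}{37159}$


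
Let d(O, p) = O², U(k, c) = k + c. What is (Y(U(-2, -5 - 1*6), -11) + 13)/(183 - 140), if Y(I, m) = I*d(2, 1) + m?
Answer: -50/43 ≈ -1.1628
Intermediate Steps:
U(k, c) = c + k
Y(I, m) = m + 4*I (Y(I, m) = I*2² + m = I*4 + m = 4*I + m = m + 4*I)
(Y(U(-2, -5 - 1*6), -11) + 13)/(183 - 140) = ((-11 + 4*((-5 - 1*6) - 2)) + 13)/(183 - 140) = ((-11 + 4*((-5 - 6) - 2)) + 13)/43 = ((-11 + 4*(-11 - 2)) + 13)*(1/43) = ((-11 + 4*(-13)) + 13)*(1/43) = ((-11 - 52) + 13)*(1/43) = (-63 + 13)*(1/43) = -50*1/43 = -50/43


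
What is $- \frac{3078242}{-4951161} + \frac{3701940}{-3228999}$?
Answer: $- \frac{2796420204194}{5329097972613} \approx -0.52475$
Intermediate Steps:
$- \frac{3078242}{-4951161} + \frac{3701940}{-3228999} = \left(-3078242\right) \left(- \frac{1}{4951161}\right) + 3701940 \left(- \frac{1}{3228999}\right) = \frac{3078242}{4951161} - \frac{1233980}{1076333} = - \frac{2796420204194}{5329097972613}$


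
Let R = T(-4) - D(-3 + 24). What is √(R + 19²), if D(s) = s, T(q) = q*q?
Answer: 2*√89 ≈ 18.868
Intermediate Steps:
T(q) = q²
R = -5 (R = (-4)² - (-3 + 24) = 16 - 1*21 = 16 - 21 = -5)
√(R + 19²) = √(-5 + 19²) = √(-5 + 361) = √356 = 2*√89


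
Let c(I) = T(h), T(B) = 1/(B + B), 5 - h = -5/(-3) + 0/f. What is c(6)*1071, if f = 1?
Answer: 3213/20 ≈ 160.65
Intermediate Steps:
h = 10/3 (h = 5 - (-5/(-3) + 0/1) = 5 - (-5*(-⅓) + 0*1) = 5 - (5/3 + 0) = 5 - 1*5/3 = 5 - 5/3 = 10/3 ≈ 3.3333)
T(B) = 1/(2*B)
c(I) = 3/20 (c(I) = 1/(2*(10/3)) = (½)*(3/10) = 3/20)
c(6)*1071 = (3/20)*1071 = 3213/20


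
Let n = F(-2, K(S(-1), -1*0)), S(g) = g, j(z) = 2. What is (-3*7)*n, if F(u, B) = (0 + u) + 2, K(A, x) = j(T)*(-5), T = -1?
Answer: 0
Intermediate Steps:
K(A, x) = -10 (K(A, x) = 2*(-5) = -10)
F(u, B) = 2 + u (F(u, B) = u + 2 = 2 + u)
n = 0 (n = 2 - 2 = 0)
(-3*7)*n = -3*7*0 = -21*0 = 0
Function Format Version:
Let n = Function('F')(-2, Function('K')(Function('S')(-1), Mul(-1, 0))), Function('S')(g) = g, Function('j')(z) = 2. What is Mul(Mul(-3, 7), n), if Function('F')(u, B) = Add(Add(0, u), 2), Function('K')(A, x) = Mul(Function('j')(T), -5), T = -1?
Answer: 0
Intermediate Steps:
Function('K')(A, x) = -10 (Function('K')(A, x) = Mul(2, -5) = -10)
Function('F')(u, B) = Add(2, u) (Function('F')(u, B) = Add(u, 2) = Add(2, u))
n = 0 (n = Add(2, -2) = 0)
Mul(Mul(-3, 7), n) = Mul(Mul(-3, 7), 0) = Mul(-21, 0) = 0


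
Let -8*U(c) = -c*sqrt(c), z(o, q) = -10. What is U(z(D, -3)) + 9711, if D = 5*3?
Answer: 9711 - 5*I*sqrt(10)/4 ≈ 9711.0 - 3.9528*I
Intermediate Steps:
D = 15
U(c) = c**(3/2)/8 (U(c) = -(-1)*c*sqrt(c)/8 = -(-1)*c**(3/2)/8 = c**(3/2)/8)
U(z(D, -3)) + 9711 = (-10)**(3/2)/8 + 9711 = (-10*I*sqrt(10))/8 + 9711 = -5*I*sqrt(10)/4 + 9711 = 9711 - 5*I*sqrt(10)/4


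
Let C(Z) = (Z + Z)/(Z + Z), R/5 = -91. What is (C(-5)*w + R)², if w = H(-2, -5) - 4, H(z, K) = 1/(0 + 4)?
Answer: 3367225/16 ≈ 2.1045e+5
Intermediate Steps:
H(z, K) = ¼ (H(z, K) = 1/4 = ¼)
R = -455 (R = 5*(-91) = -455)
C(Z) = 1 (C(Z) = (2*Z)/((2*Z)) = (2*Z)*(1/(2*Z)) = 1)
w = -15/4 (w = ¼ - 4 = -15/4 ≈ -3.7500)
(C(-5)*w + R)² = (1*(-15/4) - 455)² = (-15/4 - 455)² = (-1835/4)² = 3367225/16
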